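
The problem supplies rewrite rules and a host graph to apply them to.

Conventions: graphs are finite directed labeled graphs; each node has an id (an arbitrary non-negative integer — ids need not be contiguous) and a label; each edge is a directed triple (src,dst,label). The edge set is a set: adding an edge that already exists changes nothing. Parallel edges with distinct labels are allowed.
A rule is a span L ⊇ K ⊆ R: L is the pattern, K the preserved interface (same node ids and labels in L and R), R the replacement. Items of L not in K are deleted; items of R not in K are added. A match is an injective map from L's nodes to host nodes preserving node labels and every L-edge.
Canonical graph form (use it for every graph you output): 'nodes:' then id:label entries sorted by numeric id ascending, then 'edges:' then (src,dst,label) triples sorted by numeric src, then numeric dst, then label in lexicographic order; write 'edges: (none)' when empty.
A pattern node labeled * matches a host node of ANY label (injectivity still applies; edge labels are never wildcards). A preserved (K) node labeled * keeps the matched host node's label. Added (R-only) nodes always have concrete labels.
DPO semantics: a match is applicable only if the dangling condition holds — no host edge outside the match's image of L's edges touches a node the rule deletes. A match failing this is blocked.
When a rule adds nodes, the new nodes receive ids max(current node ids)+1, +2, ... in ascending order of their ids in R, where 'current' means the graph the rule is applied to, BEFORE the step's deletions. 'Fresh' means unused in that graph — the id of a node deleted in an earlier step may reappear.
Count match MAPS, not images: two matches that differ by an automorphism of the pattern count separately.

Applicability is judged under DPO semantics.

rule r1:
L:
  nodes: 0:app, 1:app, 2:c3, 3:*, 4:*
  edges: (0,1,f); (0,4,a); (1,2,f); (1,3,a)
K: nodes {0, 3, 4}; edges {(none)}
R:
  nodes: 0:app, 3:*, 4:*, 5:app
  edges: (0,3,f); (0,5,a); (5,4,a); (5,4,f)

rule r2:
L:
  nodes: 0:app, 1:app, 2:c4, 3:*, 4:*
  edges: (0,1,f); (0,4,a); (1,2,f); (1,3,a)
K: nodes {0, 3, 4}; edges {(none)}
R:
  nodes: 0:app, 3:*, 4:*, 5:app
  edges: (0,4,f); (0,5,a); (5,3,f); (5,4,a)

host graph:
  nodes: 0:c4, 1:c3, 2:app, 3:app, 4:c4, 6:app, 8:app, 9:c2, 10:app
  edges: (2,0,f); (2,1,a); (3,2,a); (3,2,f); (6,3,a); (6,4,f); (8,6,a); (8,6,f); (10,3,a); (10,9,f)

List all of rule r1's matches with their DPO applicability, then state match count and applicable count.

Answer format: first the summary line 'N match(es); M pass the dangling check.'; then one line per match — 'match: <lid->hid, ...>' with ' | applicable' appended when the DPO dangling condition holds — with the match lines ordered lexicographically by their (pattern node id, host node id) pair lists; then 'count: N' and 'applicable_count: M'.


0 match(es); 0 pass the dangling check.
count: 0
applicable_count: 0


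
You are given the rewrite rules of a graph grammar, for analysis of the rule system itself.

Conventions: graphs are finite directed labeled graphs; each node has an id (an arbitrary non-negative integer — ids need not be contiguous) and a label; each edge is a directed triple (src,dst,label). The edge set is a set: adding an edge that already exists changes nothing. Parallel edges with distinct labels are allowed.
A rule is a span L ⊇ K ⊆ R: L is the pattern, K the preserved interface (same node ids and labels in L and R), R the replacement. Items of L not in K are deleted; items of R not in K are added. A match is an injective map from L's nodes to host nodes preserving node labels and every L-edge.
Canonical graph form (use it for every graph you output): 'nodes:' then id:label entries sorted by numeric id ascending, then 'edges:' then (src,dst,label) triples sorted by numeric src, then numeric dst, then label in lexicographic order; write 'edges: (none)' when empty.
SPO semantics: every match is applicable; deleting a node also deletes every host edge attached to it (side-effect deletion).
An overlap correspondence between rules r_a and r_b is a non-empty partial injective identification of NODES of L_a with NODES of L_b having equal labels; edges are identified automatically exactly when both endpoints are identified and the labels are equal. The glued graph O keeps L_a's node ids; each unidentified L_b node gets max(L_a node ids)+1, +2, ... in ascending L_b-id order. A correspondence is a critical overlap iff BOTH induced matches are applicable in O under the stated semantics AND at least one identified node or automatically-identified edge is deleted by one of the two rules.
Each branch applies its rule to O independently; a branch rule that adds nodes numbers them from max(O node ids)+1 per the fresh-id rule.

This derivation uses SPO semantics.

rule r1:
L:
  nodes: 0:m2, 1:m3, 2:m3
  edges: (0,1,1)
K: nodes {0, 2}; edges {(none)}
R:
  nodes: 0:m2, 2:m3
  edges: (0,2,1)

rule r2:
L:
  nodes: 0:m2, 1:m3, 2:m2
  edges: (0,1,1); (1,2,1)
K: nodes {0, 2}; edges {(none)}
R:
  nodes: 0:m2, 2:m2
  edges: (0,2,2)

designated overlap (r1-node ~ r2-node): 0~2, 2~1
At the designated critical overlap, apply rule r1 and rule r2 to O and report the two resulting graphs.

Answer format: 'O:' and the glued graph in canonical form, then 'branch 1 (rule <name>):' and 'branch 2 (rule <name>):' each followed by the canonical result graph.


O:
nodes: 0:m2, 1:m3, 2:m3, 3:m2
edges: (0,1,1); (2,0,1); (3,2,1)
branch 1 (rule r1):
nodes: 0:m2, 2:m3, 3:m2
edges: (0,2,1); (2,0,1); (3,2,1)
branch 2 (rule r2):
nodes: 0:m2, 1:m3, 3:m2
edges: (0,1,1); (3,0,2)


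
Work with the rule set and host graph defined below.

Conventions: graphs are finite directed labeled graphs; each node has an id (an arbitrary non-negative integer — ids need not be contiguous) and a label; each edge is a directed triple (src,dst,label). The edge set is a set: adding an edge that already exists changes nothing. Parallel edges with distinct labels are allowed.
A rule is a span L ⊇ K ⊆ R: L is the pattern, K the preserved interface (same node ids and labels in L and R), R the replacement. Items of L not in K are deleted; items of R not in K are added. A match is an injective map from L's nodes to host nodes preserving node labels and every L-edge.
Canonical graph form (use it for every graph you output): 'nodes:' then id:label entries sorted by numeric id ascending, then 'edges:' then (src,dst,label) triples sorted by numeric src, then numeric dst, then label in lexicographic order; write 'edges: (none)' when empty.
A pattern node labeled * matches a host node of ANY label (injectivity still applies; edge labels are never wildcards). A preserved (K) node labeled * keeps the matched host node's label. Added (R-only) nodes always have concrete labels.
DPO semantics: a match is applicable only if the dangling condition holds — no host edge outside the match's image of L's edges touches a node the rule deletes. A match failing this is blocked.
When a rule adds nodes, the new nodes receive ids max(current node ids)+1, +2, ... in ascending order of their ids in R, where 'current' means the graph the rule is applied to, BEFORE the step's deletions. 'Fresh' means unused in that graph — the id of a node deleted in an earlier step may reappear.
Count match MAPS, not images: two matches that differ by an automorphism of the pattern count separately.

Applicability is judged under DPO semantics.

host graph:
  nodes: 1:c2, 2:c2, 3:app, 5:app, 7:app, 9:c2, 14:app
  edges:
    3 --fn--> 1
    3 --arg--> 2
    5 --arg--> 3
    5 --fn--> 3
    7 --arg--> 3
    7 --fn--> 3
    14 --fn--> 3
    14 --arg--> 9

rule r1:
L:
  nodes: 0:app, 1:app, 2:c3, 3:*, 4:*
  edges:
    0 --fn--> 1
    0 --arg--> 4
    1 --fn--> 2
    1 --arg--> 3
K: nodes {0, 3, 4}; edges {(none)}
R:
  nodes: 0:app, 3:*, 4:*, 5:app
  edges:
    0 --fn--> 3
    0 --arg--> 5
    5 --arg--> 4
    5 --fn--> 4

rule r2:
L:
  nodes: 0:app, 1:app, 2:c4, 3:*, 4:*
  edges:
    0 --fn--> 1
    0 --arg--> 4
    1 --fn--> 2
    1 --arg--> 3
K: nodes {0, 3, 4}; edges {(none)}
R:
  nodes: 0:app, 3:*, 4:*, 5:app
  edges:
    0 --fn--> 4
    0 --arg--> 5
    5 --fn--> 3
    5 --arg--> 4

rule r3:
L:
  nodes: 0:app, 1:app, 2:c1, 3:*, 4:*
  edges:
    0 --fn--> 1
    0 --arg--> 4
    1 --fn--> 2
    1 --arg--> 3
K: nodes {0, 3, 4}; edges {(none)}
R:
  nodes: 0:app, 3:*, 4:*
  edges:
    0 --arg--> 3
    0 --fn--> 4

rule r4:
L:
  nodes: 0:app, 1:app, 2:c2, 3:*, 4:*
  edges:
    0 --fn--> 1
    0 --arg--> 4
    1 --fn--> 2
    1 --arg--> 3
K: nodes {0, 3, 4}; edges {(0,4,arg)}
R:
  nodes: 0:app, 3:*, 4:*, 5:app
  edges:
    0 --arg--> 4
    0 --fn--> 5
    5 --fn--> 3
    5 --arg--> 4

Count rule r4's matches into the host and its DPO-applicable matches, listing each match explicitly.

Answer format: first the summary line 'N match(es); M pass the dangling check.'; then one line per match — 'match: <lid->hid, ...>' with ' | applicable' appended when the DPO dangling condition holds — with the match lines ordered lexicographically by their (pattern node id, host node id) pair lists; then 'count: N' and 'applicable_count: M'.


1 match(es); 0 pass the dangling check.
match: 0->14, 1->3, 2->1, 3->2, 4->9
count: 1
applicable_count: 0


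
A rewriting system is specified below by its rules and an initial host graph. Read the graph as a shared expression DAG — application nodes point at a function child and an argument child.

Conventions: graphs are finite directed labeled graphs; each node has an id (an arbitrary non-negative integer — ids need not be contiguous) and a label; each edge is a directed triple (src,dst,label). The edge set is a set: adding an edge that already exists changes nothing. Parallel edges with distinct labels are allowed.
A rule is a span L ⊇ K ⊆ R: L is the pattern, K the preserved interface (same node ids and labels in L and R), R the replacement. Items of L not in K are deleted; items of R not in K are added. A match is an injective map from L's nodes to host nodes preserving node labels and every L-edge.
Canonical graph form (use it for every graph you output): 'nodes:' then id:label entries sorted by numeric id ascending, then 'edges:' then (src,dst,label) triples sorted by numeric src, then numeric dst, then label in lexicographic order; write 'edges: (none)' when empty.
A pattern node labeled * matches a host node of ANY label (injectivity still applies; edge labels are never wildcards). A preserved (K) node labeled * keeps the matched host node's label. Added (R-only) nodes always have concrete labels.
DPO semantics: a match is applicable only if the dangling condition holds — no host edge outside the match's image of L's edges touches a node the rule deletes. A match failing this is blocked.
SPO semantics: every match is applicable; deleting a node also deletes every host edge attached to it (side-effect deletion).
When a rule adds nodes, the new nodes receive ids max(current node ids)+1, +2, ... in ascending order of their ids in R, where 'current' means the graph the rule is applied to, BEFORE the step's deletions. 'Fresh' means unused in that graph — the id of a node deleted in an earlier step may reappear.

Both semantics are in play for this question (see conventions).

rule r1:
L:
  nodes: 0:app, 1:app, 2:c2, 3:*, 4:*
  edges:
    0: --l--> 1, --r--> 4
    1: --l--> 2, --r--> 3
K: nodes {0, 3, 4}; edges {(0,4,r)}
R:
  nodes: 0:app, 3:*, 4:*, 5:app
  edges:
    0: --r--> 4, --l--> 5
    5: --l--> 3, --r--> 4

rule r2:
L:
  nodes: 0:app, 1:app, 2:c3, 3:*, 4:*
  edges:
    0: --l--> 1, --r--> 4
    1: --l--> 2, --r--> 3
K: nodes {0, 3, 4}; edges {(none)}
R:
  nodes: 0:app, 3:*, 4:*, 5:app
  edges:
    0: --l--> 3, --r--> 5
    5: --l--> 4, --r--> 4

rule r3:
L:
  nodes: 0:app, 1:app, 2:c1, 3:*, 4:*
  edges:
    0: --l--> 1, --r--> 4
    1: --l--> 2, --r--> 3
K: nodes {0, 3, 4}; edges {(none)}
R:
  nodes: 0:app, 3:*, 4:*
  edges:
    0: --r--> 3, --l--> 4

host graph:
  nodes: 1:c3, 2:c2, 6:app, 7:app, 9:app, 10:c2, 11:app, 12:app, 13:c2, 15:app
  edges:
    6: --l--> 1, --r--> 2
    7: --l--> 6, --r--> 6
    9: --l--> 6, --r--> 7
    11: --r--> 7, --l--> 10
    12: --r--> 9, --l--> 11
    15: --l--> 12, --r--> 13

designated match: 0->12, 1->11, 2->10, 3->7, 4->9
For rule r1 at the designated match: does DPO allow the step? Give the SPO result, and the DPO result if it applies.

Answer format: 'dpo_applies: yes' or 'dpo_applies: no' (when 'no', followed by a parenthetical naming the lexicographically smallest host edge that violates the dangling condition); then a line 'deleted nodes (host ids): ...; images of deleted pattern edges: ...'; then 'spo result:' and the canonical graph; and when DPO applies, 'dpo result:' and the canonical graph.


dpo_applies: yes
deleted nodes (host ids): 10, 11; images of deleted pattern edges: (11,7,r); (11,10,l); (12,11,l)
spo result:
nodes: 1:c3, 2:c2, 6:app, 7:app, 9:app, 12:app, 13:c2, 15:app, 16:app
edges: (6,1,l); (6,2,r); (7,6,l); (7,6,r); (9,6,l); (9,7,r); (12,9,r); (12,16,l); (15,12,l); (15,13,r); (16,7,l); (16,9,r)
dpo result:
nodes: 1:c3, 2:c2, 6:app, 7:app, 9:app, 12:app, 13:c2, 15:app, 16:app
edges: (6,1,l); (6,2,r); (7,6,l); (7,6,r); (9,6,l); (9,7,r); (12,9,r); (12,16,l); (15,12,l); (15,13,r); (16,7,l); (16,9,r)


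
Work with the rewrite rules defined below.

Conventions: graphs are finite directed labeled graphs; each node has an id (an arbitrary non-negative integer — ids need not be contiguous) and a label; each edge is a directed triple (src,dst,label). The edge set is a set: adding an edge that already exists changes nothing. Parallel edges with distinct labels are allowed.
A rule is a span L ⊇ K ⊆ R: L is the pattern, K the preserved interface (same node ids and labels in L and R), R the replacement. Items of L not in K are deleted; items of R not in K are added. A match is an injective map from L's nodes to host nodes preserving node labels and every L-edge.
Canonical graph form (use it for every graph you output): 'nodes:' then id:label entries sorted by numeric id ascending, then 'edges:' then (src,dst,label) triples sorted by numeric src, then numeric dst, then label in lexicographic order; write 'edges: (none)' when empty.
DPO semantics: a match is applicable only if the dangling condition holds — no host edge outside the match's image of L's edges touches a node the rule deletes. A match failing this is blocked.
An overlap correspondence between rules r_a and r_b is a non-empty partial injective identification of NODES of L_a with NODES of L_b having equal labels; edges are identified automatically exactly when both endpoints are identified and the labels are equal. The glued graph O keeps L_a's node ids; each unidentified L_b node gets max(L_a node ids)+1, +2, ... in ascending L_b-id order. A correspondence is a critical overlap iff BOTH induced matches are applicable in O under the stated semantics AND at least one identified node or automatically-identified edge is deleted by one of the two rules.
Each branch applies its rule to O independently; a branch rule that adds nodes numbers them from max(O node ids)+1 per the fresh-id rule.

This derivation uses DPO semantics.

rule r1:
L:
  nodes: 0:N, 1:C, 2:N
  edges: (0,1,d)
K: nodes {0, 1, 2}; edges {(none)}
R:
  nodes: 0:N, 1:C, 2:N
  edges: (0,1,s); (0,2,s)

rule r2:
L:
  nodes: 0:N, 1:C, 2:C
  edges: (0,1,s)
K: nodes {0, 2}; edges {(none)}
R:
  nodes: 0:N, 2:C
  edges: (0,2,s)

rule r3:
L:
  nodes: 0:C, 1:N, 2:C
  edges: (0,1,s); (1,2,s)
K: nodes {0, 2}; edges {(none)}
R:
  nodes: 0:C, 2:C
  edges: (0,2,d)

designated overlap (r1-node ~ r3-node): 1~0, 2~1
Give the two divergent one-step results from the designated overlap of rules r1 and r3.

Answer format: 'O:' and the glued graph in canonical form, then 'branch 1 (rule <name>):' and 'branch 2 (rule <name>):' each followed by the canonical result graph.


O:
nodes: 0:N, 1:C, 2:N, 3:C
edges: (0,1,d); (1,2,s); (2,3,s)
branch 1 (rule r1):
nodes: 0:N, 1:C, 2:N, 3:C
edges: (0,1,s); (0,2,s); (1,2,s); (2,3,s)
branch 2 (rule r3):
nodes: 0:N, 1:C, 3:C
edges: (0,1,d); (1,3,d)


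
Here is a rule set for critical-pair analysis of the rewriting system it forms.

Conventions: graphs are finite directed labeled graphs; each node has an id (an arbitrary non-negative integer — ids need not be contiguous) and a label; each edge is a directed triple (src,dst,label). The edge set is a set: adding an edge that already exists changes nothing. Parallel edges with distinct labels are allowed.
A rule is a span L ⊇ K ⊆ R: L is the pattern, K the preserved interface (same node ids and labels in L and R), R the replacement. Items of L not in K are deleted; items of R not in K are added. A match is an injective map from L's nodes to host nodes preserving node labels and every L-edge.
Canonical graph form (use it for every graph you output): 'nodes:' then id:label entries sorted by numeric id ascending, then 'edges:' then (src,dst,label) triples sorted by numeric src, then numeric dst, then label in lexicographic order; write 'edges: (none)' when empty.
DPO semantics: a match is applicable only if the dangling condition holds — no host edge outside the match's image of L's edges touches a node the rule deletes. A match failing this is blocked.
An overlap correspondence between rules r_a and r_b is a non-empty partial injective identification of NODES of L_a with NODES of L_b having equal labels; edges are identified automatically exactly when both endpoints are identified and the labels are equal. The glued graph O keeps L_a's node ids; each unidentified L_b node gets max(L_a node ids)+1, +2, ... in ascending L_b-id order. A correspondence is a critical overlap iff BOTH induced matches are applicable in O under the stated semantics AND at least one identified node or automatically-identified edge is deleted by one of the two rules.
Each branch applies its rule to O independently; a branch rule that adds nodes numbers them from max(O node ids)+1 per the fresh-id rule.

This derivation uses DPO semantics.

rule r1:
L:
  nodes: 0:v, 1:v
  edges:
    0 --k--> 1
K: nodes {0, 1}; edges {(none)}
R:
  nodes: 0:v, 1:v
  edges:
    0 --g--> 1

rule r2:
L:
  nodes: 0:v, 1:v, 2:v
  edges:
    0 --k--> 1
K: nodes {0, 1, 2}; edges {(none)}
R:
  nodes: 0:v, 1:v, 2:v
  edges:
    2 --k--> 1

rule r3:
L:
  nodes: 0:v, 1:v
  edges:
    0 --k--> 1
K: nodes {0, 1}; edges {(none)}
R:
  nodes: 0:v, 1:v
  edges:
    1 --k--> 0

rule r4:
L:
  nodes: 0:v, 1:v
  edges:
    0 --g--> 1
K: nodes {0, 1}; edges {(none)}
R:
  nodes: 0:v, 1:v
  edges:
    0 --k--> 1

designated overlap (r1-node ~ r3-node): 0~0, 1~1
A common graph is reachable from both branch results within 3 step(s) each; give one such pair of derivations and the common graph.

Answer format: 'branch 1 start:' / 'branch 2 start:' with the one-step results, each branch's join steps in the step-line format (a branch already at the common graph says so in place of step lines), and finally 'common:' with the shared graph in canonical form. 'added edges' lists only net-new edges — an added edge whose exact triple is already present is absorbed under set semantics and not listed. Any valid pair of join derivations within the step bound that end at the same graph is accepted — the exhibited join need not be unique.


branch 1 start:
nodes: 0:v, 1:v
edges: (0,1,g)
branch 2 start:
nodes: 0:v, 1:v
edges: (1,0,k)
branch 1 step 1: rule r4; match: 0->0, 1->1; deleted nodes (none); deleted edges (0,1,g); added nodes (none); added edges (0,1,k); result: nodes: 0:v, 1:v edges: (0,1,k)
branch 2 step 1: rule r3; match: 0->1, 1->0; deleted nodes (none); deleted edges (1,0,k); added nodes (none); added edges (0,1,k); result: nodes: 0:v, 1:v edges: (0,1,k)
common:
nodes: 0:v, 1:v
edges: (0,1,k)


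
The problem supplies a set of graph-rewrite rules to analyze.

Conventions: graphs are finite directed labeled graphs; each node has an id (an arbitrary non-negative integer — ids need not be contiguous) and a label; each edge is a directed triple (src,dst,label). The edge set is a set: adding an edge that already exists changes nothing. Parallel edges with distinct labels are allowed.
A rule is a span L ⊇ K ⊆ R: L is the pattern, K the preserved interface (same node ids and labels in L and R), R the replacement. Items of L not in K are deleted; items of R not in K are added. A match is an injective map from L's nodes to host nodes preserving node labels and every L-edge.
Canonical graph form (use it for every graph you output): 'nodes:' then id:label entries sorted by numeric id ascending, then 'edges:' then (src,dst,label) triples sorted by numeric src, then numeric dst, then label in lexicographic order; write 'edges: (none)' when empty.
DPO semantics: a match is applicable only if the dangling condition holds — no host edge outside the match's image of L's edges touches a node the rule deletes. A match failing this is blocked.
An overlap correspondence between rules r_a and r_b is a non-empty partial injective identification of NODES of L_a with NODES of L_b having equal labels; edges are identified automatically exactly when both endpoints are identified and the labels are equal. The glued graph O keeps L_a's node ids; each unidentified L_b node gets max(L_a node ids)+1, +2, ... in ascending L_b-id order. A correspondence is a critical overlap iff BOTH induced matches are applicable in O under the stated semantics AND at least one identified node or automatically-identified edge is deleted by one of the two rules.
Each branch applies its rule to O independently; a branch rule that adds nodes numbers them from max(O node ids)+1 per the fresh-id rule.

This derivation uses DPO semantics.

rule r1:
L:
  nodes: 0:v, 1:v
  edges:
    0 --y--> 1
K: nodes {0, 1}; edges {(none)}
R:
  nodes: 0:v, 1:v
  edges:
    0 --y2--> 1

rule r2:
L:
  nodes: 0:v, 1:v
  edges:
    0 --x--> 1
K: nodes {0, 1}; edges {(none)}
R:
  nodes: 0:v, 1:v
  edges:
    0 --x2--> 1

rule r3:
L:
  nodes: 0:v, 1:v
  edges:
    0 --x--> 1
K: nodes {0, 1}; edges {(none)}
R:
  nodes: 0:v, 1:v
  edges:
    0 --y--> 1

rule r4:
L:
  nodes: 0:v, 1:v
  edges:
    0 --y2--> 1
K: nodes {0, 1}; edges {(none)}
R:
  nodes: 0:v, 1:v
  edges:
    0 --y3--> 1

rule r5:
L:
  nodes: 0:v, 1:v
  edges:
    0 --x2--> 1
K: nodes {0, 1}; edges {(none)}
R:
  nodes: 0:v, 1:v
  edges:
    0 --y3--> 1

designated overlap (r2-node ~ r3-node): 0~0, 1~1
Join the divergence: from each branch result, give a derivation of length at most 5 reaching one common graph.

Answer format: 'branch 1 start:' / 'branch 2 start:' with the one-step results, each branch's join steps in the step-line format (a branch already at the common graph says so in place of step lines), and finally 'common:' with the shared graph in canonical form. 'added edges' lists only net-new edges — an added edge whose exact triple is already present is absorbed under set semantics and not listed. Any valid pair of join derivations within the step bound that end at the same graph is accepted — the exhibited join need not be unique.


branch 1 start:
nodes: 0:v, 1:v
edges: (0,1,x2)
branch 2 start:
nodes: 0:v, 1:v
edges: (0,1,y)
branch 1 step 1: rule r5; match: 0->0, 1->1; deleted nodes (none); deleted edges (0,1,x2); added nodes (none); added edges (0,1,y3); result: nodes: 0:v, 1:v edges: (0,1,y3)
branch 2 step 1: rule r1; match: 0->0, 1->1; deleted nodes (none); deleted edges (0,1,y); added nodes (none); added edges (0,1,y2); result: nodes: 0:v, 1:v edges: (0,1,y2)
branch 2 step 2: rule r4; match: 0->0, 1->1; deleted nodes (none); deleted edges (0,1,y2); added nodes (none); added edges (0,1,y3); result: nodes: 0:v, 1:v edges: (0,1,y3)
common:
nodes: 0:v, 1:v
edges: (0,1,y3)


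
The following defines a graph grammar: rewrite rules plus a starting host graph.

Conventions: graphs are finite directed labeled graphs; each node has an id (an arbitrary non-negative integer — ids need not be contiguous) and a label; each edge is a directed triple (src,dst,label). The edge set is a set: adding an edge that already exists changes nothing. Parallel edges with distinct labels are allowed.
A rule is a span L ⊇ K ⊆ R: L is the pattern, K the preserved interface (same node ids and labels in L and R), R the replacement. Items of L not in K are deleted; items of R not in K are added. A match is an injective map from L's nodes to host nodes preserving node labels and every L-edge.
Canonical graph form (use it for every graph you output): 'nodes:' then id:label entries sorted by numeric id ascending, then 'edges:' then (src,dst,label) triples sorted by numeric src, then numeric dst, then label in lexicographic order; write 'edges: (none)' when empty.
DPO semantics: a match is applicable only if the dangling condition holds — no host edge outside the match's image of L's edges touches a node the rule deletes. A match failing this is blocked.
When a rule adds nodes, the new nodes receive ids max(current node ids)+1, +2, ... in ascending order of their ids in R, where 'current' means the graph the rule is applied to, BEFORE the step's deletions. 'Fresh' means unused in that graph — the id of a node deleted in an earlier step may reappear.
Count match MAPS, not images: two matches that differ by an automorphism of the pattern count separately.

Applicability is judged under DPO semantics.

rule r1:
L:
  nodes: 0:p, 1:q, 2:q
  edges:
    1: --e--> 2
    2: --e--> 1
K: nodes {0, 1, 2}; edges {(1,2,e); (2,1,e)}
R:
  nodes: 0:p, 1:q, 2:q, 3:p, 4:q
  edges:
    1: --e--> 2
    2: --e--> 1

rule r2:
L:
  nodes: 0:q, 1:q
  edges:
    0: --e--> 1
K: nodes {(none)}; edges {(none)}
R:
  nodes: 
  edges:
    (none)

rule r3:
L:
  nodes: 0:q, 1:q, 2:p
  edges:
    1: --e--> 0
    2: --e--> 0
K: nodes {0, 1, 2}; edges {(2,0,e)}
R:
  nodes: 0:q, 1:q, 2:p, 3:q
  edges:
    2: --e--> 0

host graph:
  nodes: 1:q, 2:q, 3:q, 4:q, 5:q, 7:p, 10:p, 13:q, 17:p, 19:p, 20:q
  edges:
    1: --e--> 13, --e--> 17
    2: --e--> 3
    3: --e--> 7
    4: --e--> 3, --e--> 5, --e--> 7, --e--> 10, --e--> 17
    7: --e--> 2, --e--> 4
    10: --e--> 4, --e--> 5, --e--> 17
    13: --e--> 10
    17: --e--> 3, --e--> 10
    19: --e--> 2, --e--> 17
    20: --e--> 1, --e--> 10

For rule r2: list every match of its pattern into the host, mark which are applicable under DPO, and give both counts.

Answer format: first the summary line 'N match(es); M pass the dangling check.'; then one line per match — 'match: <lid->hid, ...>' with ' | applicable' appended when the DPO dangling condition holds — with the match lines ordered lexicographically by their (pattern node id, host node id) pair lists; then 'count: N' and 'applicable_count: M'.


5 match(es); 0 pass the dangling check.
match: 0->1, 1->13
match: 0->2, 1->3
match: 0->4, 1->3
match: 0->4, 1->5
match: 0->20, 1->1
count: 5
applicable_count: 0


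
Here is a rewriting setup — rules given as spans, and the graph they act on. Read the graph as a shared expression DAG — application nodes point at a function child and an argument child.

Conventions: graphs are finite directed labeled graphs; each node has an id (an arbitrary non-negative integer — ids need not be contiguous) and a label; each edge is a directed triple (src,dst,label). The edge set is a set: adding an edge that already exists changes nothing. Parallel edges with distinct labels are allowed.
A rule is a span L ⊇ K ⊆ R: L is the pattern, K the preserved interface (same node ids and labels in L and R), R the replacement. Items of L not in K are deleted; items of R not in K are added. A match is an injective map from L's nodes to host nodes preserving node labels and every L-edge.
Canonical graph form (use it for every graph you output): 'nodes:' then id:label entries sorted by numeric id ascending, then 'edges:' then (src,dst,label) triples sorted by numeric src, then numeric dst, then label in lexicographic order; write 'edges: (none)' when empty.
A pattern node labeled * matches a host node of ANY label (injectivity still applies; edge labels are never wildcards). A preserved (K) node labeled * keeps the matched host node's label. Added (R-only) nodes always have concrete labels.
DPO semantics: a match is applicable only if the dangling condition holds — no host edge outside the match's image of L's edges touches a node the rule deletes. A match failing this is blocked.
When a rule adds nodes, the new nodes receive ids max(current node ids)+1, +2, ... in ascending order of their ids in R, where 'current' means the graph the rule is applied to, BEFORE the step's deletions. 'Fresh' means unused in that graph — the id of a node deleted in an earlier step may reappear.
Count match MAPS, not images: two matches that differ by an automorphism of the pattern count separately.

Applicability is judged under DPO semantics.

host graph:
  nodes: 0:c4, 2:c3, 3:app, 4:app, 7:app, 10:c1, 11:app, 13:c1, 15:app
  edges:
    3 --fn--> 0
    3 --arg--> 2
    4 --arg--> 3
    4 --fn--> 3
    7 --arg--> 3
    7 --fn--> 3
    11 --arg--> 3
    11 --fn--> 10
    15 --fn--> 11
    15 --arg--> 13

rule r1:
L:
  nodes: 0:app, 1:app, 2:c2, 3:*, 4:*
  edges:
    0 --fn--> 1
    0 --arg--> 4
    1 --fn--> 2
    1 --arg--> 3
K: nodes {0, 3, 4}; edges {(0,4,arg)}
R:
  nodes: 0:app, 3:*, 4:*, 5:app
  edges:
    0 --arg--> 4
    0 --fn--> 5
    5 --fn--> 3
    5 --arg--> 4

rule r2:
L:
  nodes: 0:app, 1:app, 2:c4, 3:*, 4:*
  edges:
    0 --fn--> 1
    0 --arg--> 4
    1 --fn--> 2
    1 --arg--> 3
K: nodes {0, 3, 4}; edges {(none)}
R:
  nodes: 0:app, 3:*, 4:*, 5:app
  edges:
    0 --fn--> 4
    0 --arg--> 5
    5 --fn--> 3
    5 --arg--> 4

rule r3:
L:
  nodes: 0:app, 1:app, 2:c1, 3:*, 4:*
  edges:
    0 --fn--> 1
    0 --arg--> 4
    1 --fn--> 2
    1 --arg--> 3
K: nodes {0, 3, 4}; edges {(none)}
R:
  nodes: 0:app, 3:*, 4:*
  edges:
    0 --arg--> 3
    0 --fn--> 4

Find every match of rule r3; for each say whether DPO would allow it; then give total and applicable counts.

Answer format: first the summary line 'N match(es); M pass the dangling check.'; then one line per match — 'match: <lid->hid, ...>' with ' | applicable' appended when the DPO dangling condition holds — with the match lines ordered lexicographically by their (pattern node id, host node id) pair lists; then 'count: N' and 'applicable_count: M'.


1 match(es); 1 pass the dangling check.
match: 0->15, 1->11, 2->10, 3->3, 4->13 | applicable
count: 1
applicable_count: 1


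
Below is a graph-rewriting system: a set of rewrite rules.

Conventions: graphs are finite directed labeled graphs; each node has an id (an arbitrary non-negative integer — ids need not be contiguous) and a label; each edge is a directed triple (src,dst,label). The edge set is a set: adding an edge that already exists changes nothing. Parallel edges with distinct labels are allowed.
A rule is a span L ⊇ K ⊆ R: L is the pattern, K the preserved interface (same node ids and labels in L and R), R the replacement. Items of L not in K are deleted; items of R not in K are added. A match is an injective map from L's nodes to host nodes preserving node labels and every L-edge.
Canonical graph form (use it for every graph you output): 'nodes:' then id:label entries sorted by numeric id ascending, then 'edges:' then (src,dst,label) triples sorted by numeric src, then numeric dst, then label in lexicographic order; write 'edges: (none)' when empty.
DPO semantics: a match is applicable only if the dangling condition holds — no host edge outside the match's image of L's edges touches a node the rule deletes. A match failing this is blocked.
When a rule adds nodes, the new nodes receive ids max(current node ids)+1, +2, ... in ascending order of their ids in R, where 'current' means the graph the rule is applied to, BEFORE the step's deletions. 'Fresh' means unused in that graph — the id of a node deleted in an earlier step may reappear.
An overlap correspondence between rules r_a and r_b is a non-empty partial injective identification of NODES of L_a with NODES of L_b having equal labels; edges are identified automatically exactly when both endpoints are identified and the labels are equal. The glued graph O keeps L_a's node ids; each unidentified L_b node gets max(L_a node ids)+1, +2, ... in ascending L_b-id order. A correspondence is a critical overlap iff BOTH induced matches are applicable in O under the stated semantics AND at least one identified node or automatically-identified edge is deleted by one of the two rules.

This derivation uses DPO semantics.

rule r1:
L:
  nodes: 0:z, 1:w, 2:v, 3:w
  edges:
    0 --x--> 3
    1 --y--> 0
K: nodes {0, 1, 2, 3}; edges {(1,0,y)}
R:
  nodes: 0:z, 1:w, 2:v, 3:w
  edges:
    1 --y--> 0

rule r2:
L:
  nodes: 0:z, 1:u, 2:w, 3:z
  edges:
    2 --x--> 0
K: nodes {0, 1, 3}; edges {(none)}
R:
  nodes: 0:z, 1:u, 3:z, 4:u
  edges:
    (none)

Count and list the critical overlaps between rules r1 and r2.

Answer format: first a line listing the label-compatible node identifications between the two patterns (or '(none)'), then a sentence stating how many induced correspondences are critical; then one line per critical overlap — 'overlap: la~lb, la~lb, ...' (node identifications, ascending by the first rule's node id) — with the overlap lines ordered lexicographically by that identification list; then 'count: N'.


label-compatible node identifications between L(r1) and L(r2): 0~0, 0~3, 1~2, 3~2
0 of the induced correspondences are critical overlaps of r1 and r2.
count: 0


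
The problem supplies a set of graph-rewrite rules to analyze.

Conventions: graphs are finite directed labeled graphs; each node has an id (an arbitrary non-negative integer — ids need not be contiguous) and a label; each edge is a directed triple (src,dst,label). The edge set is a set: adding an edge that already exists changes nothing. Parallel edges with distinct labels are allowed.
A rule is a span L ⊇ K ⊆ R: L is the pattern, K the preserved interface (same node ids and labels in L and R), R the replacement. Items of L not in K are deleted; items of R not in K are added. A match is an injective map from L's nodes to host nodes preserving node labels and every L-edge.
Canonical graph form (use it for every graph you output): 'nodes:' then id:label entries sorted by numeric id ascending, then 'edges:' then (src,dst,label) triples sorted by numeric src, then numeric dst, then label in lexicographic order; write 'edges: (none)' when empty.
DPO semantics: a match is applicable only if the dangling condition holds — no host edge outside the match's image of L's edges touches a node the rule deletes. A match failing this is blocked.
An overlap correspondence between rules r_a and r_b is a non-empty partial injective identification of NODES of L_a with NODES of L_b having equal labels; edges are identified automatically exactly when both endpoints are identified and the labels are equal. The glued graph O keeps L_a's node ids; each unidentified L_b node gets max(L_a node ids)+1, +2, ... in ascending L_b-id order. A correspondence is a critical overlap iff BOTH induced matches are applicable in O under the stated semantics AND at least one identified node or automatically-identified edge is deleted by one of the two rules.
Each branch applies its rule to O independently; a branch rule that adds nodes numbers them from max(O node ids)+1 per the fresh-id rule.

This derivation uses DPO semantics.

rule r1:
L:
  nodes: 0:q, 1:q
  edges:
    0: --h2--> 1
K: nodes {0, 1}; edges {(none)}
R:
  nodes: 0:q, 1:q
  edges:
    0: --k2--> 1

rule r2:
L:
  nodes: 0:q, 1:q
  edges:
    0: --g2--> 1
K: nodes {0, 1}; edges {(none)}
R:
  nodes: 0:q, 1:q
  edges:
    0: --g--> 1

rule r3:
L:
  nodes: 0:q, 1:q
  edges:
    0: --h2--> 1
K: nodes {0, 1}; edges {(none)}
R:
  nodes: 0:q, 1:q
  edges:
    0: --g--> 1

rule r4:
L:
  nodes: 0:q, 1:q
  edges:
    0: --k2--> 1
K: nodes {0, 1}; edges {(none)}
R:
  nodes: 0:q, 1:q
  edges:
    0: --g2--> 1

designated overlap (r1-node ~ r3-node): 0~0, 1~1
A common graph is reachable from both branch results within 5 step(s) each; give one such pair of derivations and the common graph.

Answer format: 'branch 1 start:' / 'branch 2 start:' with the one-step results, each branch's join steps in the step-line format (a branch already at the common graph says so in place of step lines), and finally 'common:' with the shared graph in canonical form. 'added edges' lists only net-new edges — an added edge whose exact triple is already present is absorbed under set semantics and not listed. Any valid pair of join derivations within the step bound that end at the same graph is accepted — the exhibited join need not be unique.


branch 1 start:
nodes: 0:q, 1:q
edges: (0,1,k2)
branch 2 start:
nodes: 0:q, 1:q
edges: (0,1,g)
branch 1 step 1: rule r4; match: 0->0, 1->1; deleted nodes (none); deleted edges (0,1,k2); added nodes (none); added edges (0,1,g2); result: nodes: 0:q, 1:q edges: (0,1,g2)
branch 1 step 2: rule r2; match: 0->0, 1->1; deleted nodes (none); deleted edges (0,1,g2); added nodes (none); added edges (0,1,g); result: nodes: 0:q, 1:q edges: (0,1,g)
branch 2: already at the common graph (0 steps)
common:
nodes: 0:q, 1:q
edges: (0,1,g)


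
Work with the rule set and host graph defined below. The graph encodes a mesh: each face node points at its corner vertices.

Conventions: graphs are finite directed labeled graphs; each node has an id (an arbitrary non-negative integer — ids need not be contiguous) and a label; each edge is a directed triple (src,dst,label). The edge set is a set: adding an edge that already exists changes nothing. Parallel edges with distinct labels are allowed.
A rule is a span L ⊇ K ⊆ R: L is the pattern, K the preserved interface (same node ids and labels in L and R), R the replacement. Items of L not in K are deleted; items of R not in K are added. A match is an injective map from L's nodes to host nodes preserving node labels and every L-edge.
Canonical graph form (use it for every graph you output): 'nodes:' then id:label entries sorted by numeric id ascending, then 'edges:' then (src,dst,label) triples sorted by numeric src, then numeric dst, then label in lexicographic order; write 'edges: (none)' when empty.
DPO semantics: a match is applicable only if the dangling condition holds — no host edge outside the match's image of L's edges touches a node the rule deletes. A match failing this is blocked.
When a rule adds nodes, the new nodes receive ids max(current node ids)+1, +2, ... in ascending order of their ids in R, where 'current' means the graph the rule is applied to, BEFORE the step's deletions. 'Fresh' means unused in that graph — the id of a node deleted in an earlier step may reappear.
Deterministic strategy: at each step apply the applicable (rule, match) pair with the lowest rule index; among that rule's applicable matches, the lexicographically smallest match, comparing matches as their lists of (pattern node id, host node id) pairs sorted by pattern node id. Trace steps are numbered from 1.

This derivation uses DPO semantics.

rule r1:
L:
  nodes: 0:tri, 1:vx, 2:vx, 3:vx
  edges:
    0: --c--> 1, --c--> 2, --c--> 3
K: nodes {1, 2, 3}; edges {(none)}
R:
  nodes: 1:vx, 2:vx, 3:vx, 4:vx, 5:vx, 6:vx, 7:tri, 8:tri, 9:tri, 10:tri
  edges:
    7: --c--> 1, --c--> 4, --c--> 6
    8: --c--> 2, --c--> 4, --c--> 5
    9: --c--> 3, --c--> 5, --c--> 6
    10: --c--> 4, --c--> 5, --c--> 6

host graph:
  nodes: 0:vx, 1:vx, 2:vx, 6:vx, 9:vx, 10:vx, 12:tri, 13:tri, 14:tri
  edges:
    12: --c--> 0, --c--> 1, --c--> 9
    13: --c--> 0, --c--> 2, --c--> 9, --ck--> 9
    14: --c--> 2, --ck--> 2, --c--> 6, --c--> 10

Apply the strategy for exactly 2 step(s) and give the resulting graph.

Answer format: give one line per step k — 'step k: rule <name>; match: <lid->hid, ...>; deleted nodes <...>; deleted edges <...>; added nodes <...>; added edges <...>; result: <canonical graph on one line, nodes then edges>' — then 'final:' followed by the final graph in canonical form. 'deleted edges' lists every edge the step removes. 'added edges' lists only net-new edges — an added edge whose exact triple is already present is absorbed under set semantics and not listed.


step 1: rule r1; match: 0->12, 1->0, 2->1, 3->9; deleted nodes 12; deleted edges (12,0,c); (12,1,c); (12,9,c); added nodes 15, 16, 17, 18, 19, 20, 21; added edges (18,0,c); (18,15,c); (18,17,c); (19,1,c); (19,15,c); (19,16,c); (20,9,c); (20,16,c); (20,17,c); (21,15,c); (21,16,c); (21,17,c); result: nodes: 0:vx, 1:vx, 2:vx, 6:vx, 9:vx, 10:vx, 13:tri, 14:tri, 15:vx, 16:vx, 17:vx, 18:tri, 19:tri, 20:tri, 21:tri edges: (13,0,c); (13,2,c); (13,9,c); (13,9,ck); (14,2,c); (14,2,ck); (14,6,c); (14,10,c); (18,0,c); (18,15,c); (18,17,c); (19,1,c); (19,15,c); (19,16,c); (20,9,c); (20,16,c); (20,17,c); (21,15,c); (21,16,c); (21,17,c)
step 2: rule r1; match: 0->18, 1->0, 2->15, 3->17; deleted nodes 18; deleted edges (18,0,c); (18,15,c); (18,17,c); added nodes 22, 23, 24, 25, 26, 27, 28; added edges (25,0,c); (25,22,c); (25,24,c); (26,15,c); (26,22,c); (26,23,c); (27,17,c); (27,23,c); (27,24,c); (28,22,c); (28,23,c); (28,24,c); result: nodes: 0:vx, 1:vx, 2:vx, 6:vx, 9:vx, 10:vx, 13:tri, 14:tri, 15:vx, 16:vx, 17:vx, 19:tri, 20:tri, 21:tri, 22:vx, 23:vx, 24:vx, 25:tri, 26:tri, 27:tri, 28:tri edges: (13,0,c); (13,2,c); (13,9,c); (13,9,ck); (14,2,c); (14,2,ck); (14,6,c); (14,10,c); (19,1,c); (19,15,c); (19,16,c); (20,9,c); (20,16,c); (20,17,c); (21,15,c); (21,16,c); (21,17,c); (25,0,c); (25,22,c); (25,24,c); (26,15,c); (26,22,c); (26,23,c); (27,17,c); (27,23,c); (27,24,c); (28,22,c); (28,23,c); (28,24,c)
final:
nodes: 0:vx, 1:vx, 2:vx, 6:vx, 9:vx, 10:vx, 13:tri, 14:tri, 15:vx, 16:vx, 17:vx, 19:tri, 20:tri, 21:tri, 22:vx, 23:vx, 24:vx, 25:tri, 26:tri, 27:tri, 28:tri
edges: (13,0,c); (13,2,c); (13,9,c); (13,9,ck); (14,2,c); (14,2,ck); (14,6,c); (14,10,c); (19,1,c); (19,15,c); (19,16,c); (20,9,c); (20,16,c); (20,17,c); (21,15,c); (21,16,c); (21,17,c); (25,0,c); (25,22,c); (25,24,c); (26,15,c); (26,22,c); (26,23,c); (27,17,c); (27,23,c); (27,24,c); (28,22,c); (28,23,c); (28,24,c)
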